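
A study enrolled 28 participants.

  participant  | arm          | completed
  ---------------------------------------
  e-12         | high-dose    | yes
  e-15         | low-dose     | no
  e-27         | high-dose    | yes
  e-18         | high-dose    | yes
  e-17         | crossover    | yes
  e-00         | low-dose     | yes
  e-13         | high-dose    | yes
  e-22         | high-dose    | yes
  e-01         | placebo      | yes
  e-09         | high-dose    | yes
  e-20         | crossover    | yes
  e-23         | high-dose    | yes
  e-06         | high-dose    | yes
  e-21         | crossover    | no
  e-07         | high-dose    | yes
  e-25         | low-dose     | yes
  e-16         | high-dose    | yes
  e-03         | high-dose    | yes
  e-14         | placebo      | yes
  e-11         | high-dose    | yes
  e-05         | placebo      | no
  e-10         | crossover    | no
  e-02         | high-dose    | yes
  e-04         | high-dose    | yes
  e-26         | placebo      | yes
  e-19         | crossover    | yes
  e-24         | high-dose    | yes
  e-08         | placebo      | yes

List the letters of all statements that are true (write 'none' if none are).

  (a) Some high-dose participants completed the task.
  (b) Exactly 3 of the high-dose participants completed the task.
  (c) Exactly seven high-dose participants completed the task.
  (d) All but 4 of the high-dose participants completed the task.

|A| = 15, |A ∩ B| = 15, |A ∖ B| = 0.
(a) A ∩ B ≠ ∅ (|A ∩ B| ≥ 1): holds.
(b) |A ∩ B| = 3: fails.
(c) |A ∩ B| = 7: fails.
(d) |A ∖ B| = 4: fails.

(a)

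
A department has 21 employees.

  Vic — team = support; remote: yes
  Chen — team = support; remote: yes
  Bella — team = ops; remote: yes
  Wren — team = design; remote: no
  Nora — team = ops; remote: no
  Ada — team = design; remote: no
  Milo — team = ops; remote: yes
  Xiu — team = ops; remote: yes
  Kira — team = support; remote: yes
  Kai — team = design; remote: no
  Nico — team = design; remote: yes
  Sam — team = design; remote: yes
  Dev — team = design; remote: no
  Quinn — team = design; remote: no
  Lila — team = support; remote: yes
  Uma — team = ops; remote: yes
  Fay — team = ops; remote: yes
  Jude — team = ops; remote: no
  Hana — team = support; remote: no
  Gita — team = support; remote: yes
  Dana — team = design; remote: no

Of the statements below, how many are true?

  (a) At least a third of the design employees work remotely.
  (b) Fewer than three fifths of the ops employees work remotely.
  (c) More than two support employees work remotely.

1

(a) design: |A| = 8, |A ∩ B| = 2; needs |A ∩ B| / |A| ≥ 1/3 — false.
(b) ops: |A| = 7, |A ∩ B| = 5; needs |A ∩ B| / |A| < 3/5 — false.
(c) support: |A| = 6, |A ∩ B| = 5; needs |A ∩ B| > 2 — true.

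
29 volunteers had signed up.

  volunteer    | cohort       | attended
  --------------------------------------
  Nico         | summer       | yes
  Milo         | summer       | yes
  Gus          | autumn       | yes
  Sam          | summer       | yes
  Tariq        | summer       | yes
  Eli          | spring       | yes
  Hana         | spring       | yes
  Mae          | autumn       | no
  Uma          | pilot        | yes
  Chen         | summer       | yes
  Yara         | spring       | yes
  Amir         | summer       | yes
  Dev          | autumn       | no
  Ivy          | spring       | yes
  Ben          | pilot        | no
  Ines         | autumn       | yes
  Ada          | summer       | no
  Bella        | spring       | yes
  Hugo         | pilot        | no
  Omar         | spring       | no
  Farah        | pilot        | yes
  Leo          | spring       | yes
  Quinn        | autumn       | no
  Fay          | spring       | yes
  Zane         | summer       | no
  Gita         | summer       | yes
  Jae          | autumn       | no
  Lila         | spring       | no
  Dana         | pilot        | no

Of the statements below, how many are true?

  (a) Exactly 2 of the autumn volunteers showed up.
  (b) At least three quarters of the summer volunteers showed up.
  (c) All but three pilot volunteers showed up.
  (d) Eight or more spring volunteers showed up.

(a) autumn: |A| = 6, |A ∩ B| = 2; needs |A ∩ B| = 2 — true.
(b) summer: |A| = 9, |A ∩ B| = 7; needs |A ∩ B| / |A| ≥ 3/4 — true.
(c) pilot: |A| = 5, |A ∩ B| = 2; needs |A ∖ B| = 3 — true.
(d) spring: |A| = 9, |A ∩ B| = 7; needs |A ∩ B| ≥ 8 — false.

3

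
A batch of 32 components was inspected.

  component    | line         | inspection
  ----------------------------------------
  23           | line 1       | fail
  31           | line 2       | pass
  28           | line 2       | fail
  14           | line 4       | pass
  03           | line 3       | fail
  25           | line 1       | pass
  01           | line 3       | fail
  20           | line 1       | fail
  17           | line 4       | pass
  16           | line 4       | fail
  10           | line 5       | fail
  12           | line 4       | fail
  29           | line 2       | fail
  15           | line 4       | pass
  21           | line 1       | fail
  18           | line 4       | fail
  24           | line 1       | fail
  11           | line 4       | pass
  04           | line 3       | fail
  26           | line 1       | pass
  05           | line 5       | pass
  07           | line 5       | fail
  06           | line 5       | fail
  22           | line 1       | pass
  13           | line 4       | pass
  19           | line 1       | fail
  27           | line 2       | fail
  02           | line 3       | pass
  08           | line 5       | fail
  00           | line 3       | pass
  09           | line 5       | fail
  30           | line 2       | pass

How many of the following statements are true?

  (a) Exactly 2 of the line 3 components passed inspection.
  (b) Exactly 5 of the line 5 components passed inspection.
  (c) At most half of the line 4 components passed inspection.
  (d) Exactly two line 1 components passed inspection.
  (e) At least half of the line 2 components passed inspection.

(a) line 3: |A| = 5, |A ∩ B| = 2; needs |A ∩ B| = 2 — true.
(b) line 5: |A| = 6, |A ∩ B| = 1; needs |A ∩ B| = 5 — false.
(c) line 4: |A| = 8, |A ∩ B| = 5; needs |A ∩ B| ≤ |A ∖ B| — false.
(d) line 1: |A| = 8, |A ∩ B| = 3; needs |A ∩ B| = 2 — false.
(e) line 2: |A| = 5, |A ∩ B| = 2; needs |A ∩ B| ≥ |A ∖ B| — false.

1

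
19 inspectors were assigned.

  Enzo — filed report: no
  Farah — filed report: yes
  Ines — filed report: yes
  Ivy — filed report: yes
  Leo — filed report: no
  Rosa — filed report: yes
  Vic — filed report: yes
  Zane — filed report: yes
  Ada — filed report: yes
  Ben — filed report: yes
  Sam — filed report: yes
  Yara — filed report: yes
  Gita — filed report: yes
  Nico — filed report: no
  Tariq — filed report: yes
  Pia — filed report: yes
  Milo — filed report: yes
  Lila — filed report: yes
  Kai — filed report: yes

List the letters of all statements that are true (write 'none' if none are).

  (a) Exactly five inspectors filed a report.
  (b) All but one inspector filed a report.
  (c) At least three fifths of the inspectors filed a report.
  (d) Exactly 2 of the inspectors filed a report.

|A| = 19, |A ∩ B| = 16, |A ∖ B| = 3.
(a) |A ∩ B| = 5: fails.
(b) |A ∖ B| = 1: fails.
(c) |A ∩ B| / |A| ≥ 3/5: holds.
(d) |A ∩ B| = 2: fails.

(c)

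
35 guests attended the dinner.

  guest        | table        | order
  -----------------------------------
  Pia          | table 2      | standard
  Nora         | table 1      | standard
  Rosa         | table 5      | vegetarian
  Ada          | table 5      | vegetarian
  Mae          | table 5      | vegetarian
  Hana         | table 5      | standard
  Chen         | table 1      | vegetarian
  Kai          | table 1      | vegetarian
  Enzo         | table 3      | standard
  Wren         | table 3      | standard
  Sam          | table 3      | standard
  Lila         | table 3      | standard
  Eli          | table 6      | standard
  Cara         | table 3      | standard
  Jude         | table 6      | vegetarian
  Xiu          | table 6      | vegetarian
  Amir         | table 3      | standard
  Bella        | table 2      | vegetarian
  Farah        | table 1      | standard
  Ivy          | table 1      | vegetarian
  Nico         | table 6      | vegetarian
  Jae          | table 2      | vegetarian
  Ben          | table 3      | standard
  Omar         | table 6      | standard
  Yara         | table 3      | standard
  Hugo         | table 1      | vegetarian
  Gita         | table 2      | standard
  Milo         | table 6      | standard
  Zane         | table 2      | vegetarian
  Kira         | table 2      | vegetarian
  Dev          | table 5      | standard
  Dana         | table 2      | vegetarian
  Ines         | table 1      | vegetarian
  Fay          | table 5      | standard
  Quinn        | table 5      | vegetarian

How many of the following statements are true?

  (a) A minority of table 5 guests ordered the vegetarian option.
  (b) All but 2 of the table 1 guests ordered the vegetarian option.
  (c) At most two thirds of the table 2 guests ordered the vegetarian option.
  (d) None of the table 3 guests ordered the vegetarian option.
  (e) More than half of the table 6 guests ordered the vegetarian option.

2

(a) table 5: |A| = 7, |A ∩ B| = 4; needs |A ∩ B| < |A ∖ B| — false.
(b) table 1: |A| = 7, |A ∩ B| = 5; needs |A ∖ B| = 2 — true.
(c) table 2: |A| = 7, |A ∩ B| = 5; needs |A ∩ B| / |A| ≤ 2/3 — false.
(d) table 3: |A| = 8, |A ∩ B| = 0; needs A ∩ B = ∅ (|A ∩ B| = 0) — true.
(e) table 6: |A| = 6, |A ∩ B| = 3; needs |A ∩ B| > |A ∖ B| — false.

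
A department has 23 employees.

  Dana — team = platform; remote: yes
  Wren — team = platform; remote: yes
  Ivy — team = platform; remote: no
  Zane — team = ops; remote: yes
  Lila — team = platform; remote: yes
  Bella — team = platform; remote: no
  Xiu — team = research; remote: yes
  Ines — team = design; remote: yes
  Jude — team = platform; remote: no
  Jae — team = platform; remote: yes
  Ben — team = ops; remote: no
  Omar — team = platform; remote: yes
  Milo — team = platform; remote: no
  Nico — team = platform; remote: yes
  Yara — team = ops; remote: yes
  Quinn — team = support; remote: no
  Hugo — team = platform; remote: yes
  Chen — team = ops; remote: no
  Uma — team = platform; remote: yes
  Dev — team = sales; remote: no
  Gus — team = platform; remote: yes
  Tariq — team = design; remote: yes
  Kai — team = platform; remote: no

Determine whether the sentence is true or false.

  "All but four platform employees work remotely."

False

The determiner here denotes the relation: |A ∖ B| = 4.
A (the restrictor) = {Dana, Wren, Ivy, Lila, Bella, Jude, Jae, Omar, Milo, Nico, Hugo, Uma, Gus, Kai}, |A| = 14.
A ∖ B = {Ivy, Bella, Jude, Milo, Kai}, so |A ∖ B| = 5.
|A ∖ B| = 5, so the statement is false.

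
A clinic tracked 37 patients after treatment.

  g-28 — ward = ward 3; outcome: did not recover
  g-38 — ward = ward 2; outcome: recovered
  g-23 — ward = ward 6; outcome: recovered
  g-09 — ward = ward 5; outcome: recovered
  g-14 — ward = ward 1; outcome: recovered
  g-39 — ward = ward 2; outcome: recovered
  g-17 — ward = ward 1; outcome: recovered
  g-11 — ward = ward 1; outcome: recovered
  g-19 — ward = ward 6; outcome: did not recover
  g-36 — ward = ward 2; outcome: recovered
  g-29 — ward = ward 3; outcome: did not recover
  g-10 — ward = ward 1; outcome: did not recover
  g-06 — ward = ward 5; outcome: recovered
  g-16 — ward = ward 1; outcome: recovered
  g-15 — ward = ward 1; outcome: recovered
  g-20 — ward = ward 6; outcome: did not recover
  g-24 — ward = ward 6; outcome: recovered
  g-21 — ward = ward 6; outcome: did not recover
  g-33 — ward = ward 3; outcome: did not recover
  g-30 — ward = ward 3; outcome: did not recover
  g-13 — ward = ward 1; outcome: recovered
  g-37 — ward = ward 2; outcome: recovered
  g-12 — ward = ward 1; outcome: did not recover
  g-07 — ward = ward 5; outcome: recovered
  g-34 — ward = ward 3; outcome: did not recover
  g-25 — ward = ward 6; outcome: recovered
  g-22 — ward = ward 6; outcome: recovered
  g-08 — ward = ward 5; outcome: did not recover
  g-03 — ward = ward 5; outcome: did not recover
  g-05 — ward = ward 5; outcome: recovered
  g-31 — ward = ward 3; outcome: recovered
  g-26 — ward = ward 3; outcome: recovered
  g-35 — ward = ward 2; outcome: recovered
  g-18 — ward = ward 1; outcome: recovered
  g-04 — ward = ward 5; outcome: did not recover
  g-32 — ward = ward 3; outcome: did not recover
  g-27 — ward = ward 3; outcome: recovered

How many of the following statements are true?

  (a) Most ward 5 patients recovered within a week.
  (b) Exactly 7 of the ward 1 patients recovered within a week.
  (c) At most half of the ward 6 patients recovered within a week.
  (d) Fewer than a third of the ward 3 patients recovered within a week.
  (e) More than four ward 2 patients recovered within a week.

3

(a) ward 5: |A| = 7, |A ∩ B| = 4; needs |A ∩ B| > |A ∖ B| — true.
(b) ward 1: |A| = 9, |A ∩ B| = 7; needs |A ∩ B| = 7 — true.
(c) ward 6: |A| = 7, |A ∩ B| = 4; needs |A ∩ B| ≤ |A ∖ B| — false.
(d) ward 3: |A| = 9, |A ∩ B| = 3; needs |A ∩ B| / |A| < 1/3 — false.
(e) ward 2: |A| = 5, |A ∩ B| = 5; needs |A ∩ B| > 4 — true.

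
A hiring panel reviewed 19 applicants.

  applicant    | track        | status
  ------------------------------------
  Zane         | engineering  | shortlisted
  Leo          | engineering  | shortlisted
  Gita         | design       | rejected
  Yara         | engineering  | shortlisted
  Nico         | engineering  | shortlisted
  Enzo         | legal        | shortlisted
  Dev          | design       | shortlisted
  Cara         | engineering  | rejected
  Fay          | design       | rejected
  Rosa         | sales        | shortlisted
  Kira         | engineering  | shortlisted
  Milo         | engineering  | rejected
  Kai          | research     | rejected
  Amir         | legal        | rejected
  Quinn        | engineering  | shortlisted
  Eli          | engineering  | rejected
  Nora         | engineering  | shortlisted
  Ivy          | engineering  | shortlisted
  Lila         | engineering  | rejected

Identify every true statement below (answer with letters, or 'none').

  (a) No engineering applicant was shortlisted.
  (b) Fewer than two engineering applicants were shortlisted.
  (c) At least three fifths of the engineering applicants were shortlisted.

(c)

|A| = 12, |A ∩ B| = 8, |A ∖ B| = 4.
(a) A ∩ B = ∅ (|A ∩ B| = 0): fails.
(b) |A ∩ B| < 2: fails.
(c) |A ∩ B| / |A| ≥ 3/5: holds.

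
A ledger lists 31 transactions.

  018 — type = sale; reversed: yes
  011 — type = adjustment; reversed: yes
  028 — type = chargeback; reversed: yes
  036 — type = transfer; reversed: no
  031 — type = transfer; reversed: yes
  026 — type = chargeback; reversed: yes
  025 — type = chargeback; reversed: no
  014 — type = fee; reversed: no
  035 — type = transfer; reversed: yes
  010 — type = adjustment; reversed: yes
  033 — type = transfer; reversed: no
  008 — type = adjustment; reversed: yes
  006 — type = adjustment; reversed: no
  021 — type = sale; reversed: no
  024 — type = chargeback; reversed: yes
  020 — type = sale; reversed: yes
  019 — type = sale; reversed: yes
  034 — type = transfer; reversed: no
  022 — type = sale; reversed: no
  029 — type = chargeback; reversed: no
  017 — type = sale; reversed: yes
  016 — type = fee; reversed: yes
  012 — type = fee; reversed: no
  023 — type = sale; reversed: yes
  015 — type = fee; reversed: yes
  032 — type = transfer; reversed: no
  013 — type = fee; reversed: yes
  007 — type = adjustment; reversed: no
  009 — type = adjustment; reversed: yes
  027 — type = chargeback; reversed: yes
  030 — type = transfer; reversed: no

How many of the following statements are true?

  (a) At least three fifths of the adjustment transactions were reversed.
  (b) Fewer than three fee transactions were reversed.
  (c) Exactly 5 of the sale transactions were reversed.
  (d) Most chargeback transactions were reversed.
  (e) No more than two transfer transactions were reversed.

(a) adjustment: |A| = 6, |A ∩ B| = 4; needs |A ∩ B| / |A| ≥ 3/5 — true.
(b) fee: |A| = 5, |A ∩ B| = 3; needs |A ∩ B| < 3 — false.
(c) sale: |A| = 7, |A ∩ B| = 5; needs |A ∩ B| = 5 — true.
(d) chargeback: |A| = 6, |A ∩ B| = 4; needs |A ∩ B| > |A ∖ B| — true.
(e) transfer: |A| = 7, |A ∩ B| = 2; needs |A ∩ B| ≤ 2 — true.

4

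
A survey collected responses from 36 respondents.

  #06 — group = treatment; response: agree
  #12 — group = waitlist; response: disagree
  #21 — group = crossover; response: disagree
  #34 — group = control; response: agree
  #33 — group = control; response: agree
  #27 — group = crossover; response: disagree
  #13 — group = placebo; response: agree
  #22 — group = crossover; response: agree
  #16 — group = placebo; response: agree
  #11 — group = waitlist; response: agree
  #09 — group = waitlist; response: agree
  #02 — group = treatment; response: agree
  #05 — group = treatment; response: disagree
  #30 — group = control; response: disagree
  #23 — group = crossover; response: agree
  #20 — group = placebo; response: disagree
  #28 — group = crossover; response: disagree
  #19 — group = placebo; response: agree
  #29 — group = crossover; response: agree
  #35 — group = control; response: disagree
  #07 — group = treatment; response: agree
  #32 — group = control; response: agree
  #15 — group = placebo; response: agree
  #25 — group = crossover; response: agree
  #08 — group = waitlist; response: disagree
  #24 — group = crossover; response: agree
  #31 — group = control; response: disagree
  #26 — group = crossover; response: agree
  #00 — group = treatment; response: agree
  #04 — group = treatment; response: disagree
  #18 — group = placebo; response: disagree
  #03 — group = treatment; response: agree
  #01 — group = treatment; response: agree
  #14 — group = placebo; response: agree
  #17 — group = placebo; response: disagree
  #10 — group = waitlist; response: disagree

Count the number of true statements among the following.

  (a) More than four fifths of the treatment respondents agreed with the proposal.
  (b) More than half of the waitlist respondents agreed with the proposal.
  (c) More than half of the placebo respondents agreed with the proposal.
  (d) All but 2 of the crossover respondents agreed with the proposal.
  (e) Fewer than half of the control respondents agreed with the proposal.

1

(a) treatment: |A| = 8, |A ∩ B| = 6; needs |A ∩ B| / |A| > 4/5 — false.
(b) waitlist: |A| = 5, |A ∩ B| = 2; needs |A ∩ B| > |A ∖ B| — false.
(c) placebo: |A| = 8, |A ∩ B| = 5; needs |A ∩ B| > |A ∖ B| — true.
(d) crossover: |A| = 9, |A ∩ B| = 6; needs |A ∖ B| = 2 — false.
(e) control: |A| = 6, |A ∩ B| = 3; needs |A ∩ B| < |A ∖ B| — false.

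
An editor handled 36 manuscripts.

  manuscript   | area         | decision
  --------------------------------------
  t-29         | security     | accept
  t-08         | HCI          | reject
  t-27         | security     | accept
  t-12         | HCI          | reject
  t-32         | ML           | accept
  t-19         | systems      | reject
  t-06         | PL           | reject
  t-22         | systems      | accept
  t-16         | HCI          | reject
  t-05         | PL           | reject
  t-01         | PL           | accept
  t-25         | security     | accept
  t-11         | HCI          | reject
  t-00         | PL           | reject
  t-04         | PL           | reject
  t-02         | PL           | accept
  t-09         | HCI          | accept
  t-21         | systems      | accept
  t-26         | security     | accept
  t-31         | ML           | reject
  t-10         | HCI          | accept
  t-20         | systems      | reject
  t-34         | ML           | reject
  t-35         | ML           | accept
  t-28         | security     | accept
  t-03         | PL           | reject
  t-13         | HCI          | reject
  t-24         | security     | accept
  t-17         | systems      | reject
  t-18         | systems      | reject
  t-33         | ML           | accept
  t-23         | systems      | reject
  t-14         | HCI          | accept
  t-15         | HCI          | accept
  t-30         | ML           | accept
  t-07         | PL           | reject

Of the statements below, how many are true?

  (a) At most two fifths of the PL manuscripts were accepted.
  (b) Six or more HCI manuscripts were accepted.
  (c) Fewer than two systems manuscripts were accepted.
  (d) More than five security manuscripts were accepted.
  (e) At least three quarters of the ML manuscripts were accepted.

(a) PL: |A| = 8, |A ∩ B| = 2; needs |A ∩ B| / |A| ≤ 2/5 — true.
(b) HCI: |A| = 9, |A ∩ B| = 4; needs |A ∩ B| ≥ 6 — false.
(c) systems: |A| = 7, |A ∩ B| = 2; needs |A ∩ B| < 2 — false.
(d) security: |A| = 6, |A ∩ B| = 6; needs |A ∩ B| > 5 — true.
(e) ML: |A| = 6, |A ∩ B| = 4; needs |A ∩ B| / |A| ≥ 3/4 — false.

2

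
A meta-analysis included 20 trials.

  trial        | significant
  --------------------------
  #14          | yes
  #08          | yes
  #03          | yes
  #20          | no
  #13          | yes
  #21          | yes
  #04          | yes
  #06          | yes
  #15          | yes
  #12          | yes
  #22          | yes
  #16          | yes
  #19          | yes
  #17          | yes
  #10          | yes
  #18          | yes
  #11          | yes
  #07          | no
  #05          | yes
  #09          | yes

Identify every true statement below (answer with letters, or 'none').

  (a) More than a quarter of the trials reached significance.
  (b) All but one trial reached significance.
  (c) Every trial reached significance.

(a)

|A| = 20, |A ∩ B| = 18, |A ∖ B| = 2.
(a) |A ∩ B| / |A| > 1/4: holds.
(b) |A ∖ B| = 1: fails.
(c) A ⊆ B, i.e. every element of A is in B (|A ∖ B| = 0): fails.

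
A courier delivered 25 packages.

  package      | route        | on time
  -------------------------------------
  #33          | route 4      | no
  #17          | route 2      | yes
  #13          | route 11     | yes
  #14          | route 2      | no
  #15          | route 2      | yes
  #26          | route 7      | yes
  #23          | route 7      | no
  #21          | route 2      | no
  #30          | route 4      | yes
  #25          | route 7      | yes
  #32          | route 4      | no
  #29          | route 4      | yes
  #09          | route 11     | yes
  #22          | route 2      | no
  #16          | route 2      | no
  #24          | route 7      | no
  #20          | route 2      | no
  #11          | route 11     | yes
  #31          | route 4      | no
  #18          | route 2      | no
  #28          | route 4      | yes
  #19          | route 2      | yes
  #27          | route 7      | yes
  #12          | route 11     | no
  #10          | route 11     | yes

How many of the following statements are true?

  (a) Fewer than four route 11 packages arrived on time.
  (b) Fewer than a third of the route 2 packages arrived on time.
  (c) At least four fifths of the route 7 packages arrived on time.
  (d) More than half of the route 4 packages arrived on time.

0

(a) route 11: |A| = 5, |A ∩ B| = 4; needs |A ∩ B| < 4 — false.
(b) route 2: |A| = 9, |A ∩ B| = 3; needs |A ∩ B| / |A| < 1/3 — false.
(c) route 7: |A| = 5, |A ∩ B| = 3; needs |A ∩ B| / |A| ≥ 4/5 — false.
(d) route 4: |A| = 6, |A ∩ B| = 3; needs |A ∩ B| > |A ∖ B| — false.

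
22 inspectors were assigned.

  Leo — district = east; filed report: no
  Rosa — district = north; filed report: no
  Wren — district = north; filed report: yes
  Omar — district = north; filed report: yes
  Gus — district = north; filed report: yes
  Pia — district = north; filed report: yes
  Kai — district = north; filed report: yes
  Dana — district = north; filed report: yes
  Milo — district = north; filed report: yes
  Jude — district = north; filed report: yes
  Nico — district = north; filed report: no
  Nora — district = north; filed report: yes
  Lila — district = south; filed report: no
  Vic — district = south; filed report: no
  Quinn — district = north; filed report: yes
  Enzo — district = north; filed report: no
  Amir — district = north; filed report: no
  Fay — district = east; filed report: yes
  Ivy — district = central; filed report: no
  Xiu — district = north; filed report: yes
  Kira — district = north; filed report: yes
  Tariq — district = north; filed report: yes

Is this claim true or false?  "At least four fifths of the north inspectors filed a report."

The determiner here denotes the relation: |A ∩ B| / |A| ≥ 4/5.
|A| = 17, |A ∩ B| = 13, |A ∖ B| = 4.
|A ∩ B|/|A| = 13/17, so the statement is false.

False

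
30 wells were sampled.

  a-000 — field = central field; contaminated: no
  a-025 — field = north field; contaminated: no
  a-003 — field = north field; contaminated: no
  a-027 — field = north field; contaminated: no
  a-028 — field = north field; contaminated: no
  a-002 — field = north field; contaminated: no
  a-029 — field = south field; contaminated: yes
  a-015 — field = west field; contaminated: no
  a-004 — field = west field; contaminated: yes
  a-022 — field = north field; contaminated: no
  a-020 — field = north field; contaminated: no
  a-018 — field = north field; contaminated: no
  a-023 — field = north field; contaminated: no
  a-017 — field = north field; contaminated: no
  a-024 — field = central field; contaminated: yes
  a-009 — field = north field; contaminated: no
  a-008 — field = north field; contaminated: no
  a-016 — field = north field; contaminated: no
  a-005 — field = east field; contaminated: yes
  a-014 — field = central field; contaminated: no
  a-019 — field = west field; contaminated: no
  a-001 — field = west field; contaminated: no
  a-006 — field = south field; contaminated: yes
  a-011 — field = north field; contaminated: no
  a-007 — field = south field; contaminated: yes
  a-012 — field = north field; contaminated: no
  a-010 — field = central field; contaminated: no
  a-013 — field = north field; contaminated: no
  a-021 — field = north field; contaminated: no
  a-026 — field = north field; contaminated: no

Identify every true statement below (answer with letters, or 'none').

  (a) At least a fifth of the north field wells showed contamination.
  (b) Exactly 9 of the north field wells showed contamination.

none

|A| = 18, |A ∩ B| = 0, |A ∖ B| = 18.
(a) |A ∩ B| / |A| ≥ 1/5: fails.
(b) |A ∩ B| = 9: fails.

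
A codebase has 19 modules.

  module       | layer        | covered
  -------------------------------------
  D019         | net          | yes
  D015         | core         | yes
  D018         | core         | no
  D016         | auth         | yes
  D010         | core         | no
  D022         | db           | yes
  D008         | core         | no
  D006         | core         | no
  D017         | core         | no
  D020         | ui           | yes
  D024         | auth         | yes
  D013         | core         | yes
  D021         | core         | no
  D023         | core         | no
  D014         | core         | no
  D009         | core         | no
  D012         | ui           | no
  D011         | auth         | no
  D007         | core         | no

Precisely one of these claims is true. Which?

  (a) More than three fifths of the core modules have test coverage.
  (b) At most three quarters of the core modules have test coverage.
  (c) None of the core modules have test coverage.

|A| = 12, |A ∩ B| = 2, |A ∖ B| = 10.
(a) requires |A ∩ B| / |A| > 3/5: false.
(b) requires |A ∩ B| / |A| ≤ 3/4: true.
(c) requires A ∩ B = ∅ (|A ∩ B| = 0): false.

(b)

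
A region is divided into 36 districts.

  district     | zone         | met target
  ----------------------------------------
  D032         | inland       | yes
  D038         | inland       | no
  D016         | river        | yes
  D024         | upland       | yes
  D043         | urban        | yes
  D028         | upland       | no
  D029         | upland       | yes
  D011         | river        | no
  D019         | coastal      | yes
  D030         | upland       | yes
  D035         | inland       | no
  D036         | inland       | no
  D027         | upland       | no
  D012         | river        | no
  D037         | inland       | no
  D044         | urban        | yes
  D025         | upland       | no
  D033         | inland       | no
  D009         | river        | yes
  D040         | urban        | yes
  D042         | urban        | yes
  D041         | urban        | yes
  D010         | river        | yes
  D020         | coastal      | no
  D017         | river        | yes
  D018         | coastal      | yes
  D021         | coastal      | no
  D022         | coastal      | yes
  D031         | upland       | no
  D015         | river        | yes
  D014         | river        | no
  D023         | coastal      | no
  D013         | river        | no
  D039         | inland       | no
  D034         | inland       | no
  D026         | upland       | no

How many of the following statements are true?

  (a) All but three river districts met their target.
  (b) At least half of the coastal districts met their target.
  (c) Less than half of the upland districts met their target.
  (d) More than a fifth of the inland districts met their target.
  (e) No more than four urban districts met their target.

2

(a) river: |A| = 9, |A ∩ B| = 5; needs |A ∖ B| = 3 — false.
(b) coastal: |A| = 6, |A ∩ B| = 3; needs |A ∩ B| ≥ |A ∖ B| — true.
(c) upland: |A| = 8, |A ∩ B| = 3; needs |A ∩ B| < |A ∖ B| — true.
(d) inland: |A| = 8, |A ∩ B| = 1; needs |A ∩ B| / |A| > 1/5 — false.
(e) urban: |A| = 5, |A ∩ B| = 5; needs |A ∩ B| ≤ 4 — false.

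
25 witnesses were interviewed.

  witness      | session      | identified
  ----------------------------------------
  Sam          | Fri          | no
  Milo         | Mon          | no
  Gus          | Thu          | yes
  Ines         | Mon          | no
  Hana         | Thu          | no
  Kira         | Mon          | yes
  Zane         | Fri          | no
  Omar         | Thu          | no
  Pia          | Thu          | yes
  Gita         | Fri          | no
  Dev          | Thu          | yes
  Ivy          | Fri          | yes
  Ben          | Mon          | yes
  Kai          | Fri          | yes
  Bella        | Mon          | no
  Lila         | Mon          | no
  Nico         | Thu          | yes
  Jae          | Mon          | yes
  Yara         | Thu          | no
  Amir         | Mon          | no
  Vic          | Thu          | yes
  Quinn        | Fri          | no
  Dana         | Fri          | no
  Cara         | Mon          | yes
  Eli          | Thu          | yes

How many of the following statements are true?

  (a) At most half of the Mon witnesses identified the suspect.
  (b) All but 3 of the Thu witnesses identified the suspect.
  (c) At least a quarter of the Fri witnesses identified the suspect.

3

(a) Mon: |A| = 9, |A ∩ B| = 4; needs |A ∩ B| ≤ |A ∖ B| — true.
(b) Thu: |A| = 9, |A ∩ B| = 6; needs |A ∖ B| = 3 — true.
(c) Fri: |A| = 7, |A ∩ B| = 2; needs |A ∩ B| / |A| ≥ 1/4 — true.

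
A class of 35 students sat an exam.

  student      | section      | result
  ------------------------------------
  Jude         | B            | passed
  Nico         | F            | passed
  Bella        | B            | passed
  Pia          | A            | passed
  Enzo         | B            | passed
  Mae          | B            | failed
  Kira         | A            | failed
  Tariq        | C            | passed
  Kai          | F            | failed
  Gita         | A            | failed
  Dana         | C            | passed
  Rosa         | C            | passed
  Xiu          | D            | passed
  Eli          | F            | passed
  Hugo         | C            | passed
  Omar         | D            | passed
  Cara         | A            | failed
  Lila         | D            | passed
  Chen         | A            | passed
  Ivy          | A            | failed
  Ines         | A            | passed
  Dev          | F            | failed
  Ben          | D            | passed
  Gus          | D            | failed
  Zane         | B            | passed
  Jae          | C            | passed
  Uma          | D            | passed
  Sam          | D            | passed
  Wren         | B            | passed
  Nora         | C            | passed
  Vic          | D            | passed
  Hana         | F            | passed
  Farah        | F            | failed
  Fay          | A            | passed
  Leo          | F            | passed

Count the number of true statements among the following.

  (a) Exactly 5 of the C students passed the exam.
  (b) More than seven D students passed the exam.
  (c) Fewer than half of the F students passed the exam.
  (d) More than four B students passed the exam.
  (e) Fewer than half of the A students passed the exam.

1

(a) C: |A| = 6, |A ∩ B| = 6; needs |A ∩ B| = 5 — false.
(b) D: |A| = 8, |A ∩ B| = 7; needs |A ∩ B| > 7 — false.
(c) F: |A| = 7, |A ∩ B| = 4; needs |A ∩ B| < |A ∖ B| — false.
(d) B: |A| = 6, |A ∩ B| = 5; needs |A ∩ B| > 4 — true.
(e) A: |A| = 8, |A ∩ B| = 4; needs |A ∩ B| < |A ∖ B| — false.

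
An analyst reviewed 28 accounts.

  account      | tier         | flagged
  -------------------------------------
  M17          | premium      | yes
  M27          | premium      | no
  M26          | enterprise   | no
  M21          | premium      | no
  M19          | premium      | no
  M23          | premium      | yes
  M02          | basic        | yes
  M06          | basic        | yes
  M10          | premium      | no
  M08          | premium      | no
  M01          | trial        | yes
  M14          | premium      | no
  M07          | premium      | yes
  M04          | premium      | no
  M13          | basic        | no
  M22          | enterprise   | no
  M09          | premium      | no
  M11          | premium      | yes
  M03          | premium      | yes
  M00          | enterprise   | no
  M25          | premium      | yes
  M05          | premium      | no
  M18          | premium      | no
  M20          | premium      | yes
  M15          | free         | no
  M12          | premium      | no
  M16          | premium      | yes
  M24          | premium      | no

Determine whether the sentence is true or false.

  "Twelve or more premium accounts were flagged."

False

'Twelve or more premium accounts were flagged' holds iff |A ∩ B| ≥ 12.
|A| = 20, |A ∩ B| = 8, |A ∖ B| = 12.
|A ∩ B| = 8, so the statement is false.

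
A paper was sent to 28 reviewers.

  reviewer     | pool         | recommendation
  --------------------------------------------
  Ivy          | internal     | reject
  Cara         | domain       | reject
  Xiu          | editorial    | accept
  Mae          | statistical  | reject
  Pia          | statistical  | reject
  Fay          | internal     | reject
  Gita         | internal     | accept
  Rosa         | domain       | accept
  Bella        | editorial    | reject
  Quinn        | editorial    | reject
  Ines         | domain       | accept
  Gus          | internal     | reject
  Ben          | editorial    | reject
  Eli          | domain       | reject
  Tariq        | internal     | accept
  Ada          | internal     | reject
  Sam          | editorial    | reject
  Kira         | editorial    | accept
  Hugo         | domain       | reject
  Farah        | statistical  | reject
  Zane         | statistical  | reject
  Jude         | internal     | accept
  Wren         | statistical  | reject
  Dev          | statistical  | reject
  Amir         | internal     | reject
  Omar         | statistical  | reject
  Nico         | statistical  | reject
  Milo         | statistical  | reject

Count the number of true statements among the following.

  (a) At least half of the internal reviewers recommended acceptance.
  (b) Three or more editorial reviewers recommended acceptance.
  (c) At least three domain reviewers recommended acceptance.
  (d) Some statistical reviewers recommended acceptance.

(a) internal: |A| = 8, |A ∩ B| = 3; needs |A ∩ B| ≥ |A ∖ B| — false.
(b) editorial: |A| = 6, |A ∩ B| = 2; needs |A ∩ B| ≥ 3 — false.
(c) domain: |A| = 5, |A ∩ B| = 2; needs |A ∩ B| ≥ 3 — false.
(d) statistical: |A| = 9, |A ∩ B| = 0; needs A ∩ B ≠ ∅ (|A ∩ B| ≥ 1) — false.

0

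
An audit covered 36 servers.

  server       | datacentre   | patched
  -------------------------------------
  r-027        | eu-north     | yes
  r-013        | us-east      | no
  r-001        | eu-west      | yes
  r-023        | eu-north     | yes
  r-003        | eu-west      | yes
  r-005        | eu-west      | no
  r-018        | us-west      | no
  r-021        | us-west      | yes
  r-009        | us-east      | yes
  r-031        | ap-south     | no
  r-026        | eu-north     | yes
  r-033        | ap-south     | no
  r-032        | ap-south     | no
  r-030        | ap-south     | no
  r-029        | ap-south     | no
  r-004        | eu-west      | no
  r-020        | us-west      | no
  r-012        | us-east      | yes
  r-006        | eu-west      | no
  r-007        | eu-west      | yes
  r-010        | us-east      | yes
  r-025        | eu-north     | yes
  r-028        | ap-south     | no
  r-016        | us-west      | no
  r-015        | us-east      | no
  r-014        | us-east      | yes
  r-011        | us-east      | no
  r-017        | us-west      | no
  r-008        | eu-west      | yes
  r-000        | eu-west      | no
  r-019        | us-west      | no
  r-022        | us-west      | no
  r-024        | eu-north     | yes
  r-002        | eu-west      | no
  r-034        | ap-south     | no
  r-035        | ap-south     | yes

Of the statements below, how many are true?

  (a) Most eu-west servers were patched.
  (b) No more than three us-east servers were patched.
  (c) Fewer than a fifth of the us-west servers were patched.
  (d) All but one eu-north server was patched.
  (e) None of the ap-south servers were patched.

1

(a) eu-west: |A| = 9, |A ∩ B| = 4; needs |A ∩ B| > |A ∖ B| — false.
(b) us-east: |A| = 7, |A ∩ B| = 4; needs |A ∩ B| ≤ 3 — false.
(c) us-west: |A| = 7, |A ∩ B| = 1; needs |A ∩ B| / |A| < 1/5 — true.
(d) eu-north: |A| = 5, |A ∩ B| = 5; needs |A ∖ B| = 1 — false.
(e) ap-south: |A| = 8, |A ∩ B| = 1; needs A ∩ B = ∅ (|A ∩ B| = 0) — false.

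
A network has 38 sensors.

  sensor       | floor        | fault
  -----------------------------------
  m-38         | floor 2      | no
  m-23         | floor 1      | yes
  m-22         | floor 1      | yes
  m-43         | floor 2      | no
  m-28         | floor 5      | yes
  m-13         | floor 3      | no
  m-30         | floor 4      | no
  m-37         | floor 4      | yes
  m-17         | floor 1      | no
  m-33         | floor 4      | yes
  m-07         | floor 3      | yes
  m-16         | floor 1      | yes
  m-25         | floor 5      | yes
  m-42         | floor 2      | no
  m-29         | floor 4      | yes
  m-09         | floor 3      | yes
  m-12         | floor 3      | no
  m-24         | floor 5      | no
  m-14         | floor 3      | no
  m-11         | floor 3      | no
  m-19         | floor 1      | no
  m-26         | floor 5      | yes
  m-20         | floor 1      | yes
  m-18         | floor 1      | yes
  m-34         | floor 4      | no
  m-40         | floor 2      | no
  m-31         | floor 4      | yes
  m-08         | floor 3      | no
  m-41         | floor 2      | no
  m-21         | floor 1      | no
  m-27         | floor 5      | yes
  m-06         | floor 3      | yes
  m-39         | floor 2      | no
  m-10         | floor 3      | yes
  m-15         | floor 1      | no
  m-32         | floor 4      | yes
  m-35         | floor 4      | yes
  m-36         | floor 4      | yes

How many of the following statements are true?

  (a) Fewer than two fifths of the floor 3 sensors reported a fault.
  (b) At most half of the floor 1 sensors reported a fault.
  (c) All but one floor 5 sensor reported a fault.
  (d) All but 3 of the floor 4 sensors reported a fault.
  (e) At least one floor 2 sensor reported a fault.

(a) floor 3: |A| = 9, |A ∩ B| = 4; needs |A ∩ B| / |A| < 2/5 — false.
(b) floor 1: |A| = 9, |A ∩ B| = 5; needs |A ∩ B| ≤ |A ∖ B| — false.
(c) floor 5: |A| = 5, |A ∩ B| = 4; needs |A ∖ B| = 1 — true.
(d) floor 4: |A| = 9, |A ∩ B| = 7; needs |A ∖ B| = 3 — false.
(e) floor 2: |A| = 6, |A ∩ B| = 0; needs A ∩ B ≠ ∅ (|A ∩ B| ≥ 1) — false.

1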